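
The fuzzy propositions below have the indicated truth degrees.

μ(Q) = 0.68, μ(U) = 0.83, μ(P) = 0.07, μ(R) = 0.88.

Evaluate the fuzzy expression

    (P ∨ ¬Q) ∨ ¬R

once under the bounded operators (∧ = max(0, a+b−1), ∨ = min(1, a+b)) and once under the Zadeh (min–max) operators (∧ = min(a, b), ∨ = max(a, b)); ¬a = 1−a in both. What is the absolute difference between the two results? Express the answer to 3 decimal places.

0.190

Under bounded:
  ¬Q = 1 − 0.68 = 0.32
  P ∨ ¬Q = min(1, a+b) on (0.07, 0.32) = 0.39
  ¬R = 1 − 0.88 = 0.12
  (P ∨ ¬Q) ∨ ¬R = min(1, a+b) on (0.39, 0.12) = 0.51
  → value = 0.5100
Under Zadeh (min–max):
  ¬Q = 1 − 0.68 = 0.32
  P ∨ ¬Q = max(a, b) on (0.07, 0.32) = 0.32
  ¬R = 1 − 0.88 = 0.12
  (P ∨ ¬Q) ∨ ¬R = max(a, b) on (0.32, 0.12) = 0.32
  → value = 0.3200
|0.5100 − 0.3200| = 0.190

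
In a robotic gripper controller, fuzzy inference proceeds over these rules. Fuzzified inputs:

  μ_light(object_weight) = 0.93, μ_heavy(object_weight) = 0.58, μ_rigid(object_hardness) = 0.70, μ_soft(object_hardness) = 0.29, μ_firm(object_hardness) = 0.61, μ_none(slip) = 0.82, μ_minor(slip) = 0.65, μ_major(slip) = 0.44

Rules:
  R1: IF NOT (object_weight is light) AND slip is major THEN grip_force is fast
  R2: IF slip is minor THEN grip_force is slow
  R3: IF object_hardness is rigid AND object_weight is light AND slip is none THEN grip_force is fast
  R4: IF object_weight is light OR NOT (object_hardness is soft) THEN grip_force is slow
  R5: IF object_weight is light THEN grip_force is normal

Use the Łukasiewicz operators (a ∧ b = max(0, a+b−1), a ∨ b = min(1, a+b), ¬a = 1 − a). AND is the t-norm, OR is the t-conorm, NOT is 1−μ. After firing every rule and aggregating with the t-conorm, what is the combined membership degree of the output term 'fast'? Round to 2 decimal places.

0.45

R1: ¬light=1−0.93=0.07, major=0.44; AND[max(0, a+b−1)] → w = 0.00
R2: minor=0.65 → w = 0.65
R3: rigid=0.70, light=0.93, none=0.82; AND[max(0, a+b−1)] → w = 0.45
R4: light=0.93, ¬soft=1−0.29=0.71; OR[min(1, a+b)] → w = 1.00
R5: light=0.93 → w = 0.93
Rules with consequent 'fast': {R1, R3} → strengths 0.00, 0.45
Aggregate via t-conorm [min(1, a+b)]: 0.45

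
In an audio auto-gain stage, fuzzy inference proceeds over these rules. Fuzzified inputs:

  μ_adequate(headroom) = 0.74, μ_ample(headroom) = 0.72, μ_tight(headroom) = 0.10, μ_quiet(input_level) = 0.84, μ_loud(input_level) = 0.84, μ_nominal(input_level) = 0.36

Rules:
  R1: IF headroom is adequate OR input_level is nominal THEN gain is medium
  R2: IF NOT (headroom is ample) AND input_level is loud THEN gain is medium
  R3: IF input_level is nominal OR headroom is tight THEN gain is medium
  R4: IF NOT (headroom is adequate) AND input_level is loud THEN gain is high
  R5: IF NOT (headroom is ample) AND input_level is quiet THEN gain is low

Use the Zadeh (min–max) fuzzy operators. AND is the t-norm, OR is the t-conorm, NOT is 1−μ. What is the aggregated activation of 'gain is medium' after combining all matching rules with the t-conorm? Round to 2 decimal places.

R1: adequate=0.74, nominal=0.36; OR[max(a, b)] → w = 0.74
R2: ¬ample=1−0.72=0.28, loud=0.84; AND[min(a, b)] → w = 0.28
R3: nominal=0.36, tight=0.10; OR[max(a, b)] → w = 0.36
R4: ¬adequate=1−0.74=0.26, loud=0.84; AND[min(a, b)] → w = 0.26
R5: ¬ample=1−0.72=0.28, quiet=0.84; AND[min(a, b)] → w = 0.28
Rules with consequent 'medium': {R1, R2, R3} → strengths 0.74, 0.28, 0.36
Aggregate via t-conorm [max(a, b)]: 0.74

0.74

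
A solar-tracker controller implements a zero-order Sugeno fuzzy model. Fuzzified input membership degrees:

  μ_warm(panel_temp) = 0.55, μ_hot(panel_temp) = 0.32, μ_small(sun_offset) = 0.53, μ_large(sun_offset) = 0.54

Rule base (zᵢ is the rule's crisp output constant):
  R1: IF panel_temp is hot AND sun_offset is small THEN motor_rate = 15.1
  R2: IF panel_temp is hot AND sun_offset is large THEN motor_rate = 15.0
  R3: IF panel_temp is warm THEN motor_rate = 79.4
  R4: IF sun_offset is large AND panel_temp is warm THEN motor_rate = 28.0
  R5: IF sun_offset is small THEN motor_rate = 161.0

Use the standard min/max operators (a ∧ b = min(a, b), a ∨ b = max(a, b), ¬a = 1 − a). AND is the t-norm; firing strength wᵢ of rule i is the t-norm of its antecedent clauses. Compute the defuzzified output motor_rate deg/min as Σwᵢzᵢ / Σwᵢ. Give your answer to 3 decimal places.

68.032

R1 (z=15.1): hot=0.32, small=0.53; AND[min(a, b)] → w = 0.32
R2 (z=15.0): hot=0.32, large=0.54; AND[min(a, b)] → w = 0.32
R3 (z=79.4): warm=0.55 → w = 0.55
R4 (z=28.0): large=0.54, warm=0.55; AND[min(a, b)] → w = 0.54
R5 (z=161.0): small=0.53 → w = 0.53
Weighted average = (0.32·15.1 + 0.32·15.0 + 0.55·79.4 + 0.54·28.0 + 0.53·161.0) / (0.32 + 0.32 + 0.55 + 0.54 + 0.53)
  = 153.7520 / 2.2600 = 68.032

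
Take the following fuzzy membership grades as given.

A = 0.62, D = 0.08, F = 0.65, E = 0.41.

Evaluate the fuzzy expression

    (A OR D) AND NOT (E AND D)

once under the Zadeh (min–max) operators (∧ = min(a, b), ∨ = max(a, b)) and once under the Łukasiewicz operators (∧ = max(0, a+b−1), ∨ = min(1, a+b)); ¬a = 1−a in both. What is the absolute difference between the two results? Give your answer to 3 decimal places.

0.080

Under Zadeh (min–max):
  A OR D = max(a, b) on (0.62, 0.08) = 0.62
  E AND D = min(a, b) on (0.41, 0.08) = 0.08
  NOT (E AND D) = 1 − 0.08 = 0.92
  (A OR D) AND NOT (E AND D) = min(a, b) on (0.62, 0.92) = 0.62
  → value = 0.6200
Under Łukasiewicz:
  A OR D = min(1, a+b) on (0.62, 0.08) = 0.70
  E AND D = max(0, a+b−1) on (0.41, 0.08) = 0.00
  NOT (E AND D) = 1 − 0.00 = 1.00
  (A OR D) AND NOT (E AND D) = max(0, a+b−1) on (0.70, 1.00) = 0.70
  → value = 0.7000
|0.6200 − 0.7000| = 0.080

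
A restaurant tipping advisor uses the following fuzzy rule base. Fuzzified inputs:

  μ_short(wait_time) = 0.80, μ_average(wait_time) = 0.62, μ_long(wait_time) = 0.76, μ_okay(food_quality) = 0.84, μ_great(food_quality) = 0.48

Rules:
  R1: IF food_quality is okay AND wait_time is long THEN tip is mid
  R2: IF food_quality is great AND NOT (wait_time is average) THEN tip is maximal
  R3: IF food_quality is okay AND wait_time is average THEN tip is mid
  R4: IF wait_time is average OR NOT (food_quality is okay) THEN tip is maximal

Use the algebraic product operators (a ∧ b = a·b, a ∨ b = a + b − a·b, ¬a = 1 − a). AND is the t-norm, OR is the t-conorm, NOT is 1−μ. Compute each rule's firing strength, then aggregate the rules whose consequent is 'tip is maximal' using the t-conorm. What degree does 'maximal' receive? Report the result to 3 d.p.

0.739

R1: okay=0.84, long=0.76; AND[a·b] → w = 0.6384
R2: great=0.48, ¬average=1−0.62=0.38; AND[a·b] → w = 0.1824
R3: okay=0.84, average=0.62; AND[a·b] → w = 0.5208
R4: average=0.62, ¬okay=1−0.84=0.16; OR[a + b − a·b] → w = 0.6808
Rules with consequent 'maximal': {R2, R4} → strengths 0.1824, 0.6808
Aggregate via t-conorm [a + b − a·b]: 0.7390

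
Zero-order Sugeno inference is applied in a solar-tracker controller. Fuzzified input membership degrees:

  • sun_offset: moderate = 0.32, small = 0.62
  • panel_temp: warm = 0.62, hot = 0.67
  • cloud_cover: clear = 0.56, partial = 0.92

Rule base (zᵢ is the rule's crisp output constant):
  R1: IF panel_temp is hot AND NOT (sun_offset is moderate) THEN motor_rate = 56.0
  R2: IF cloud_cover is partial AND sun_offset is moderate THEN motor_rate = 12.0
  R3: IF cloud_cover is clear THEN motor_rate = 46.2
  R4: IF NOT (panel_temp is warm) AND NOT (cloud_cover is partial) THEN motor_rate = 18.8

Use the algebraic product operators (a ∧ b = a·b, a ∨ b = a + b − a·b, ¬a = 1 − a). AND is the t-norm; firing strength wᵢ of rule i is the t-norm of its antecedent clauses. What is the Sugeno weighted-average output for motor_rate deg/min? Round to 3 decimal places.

R1 (z=56.0): hot=0.67, ¬moderate=1−0.32=0.68; AND[a·b] → w = 0.4556
R2 (z=12.0): partial=0.92, moderate=0.32; AND[a·b] → w = 0.2944
R3 (z=46.2): clear=0.56 → w = 0.5600
R4 (z=18.8): ¬warm=1−0.62=0.38, ¬partial=1−0.92=0.08; AND[a·b] → w = 0.0304
Weighted average = (0.4556·56.0 + 0.2944·12.0 + 0.5600·46.2 + 0.0304·18.8) / (0.4556 + 0.2944 + 0.5600 + 0.0304)
  = 55.4899 / 1.3404 = 41.398

41.398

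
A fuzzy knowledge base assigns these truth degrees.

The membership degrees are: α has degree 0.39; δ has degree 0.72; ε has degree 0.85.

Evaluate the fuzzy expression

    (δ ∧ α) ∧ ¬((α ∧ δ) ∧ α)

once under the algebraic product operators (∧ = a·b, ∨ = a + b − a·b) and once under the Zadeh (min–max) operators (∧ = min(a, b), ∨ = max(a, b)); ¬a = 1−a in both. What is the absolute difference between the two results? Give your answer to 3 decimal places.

0.140

Under algebraic product:
  δ ∧ α = a·b on (0.7200, 0.3900) = 0.2808
  α ∧ δ = a·b on (0.3900, 0.7200) = 0.2808
  (α ∧ δ) ∧ α = a·b on (0.2808, 0.3900) = 0.1095
  ¬((α ∧ δ) ∧ α) = 1 − 0.1095 = 0.8905
  (δ ∧ α) ∧ ¬((α ∧ δ) ∧ α) = a·b on (0.2808, 0.8905) = 0.2500
  → value = 0.2500
Under Zadeh (min–max):
  δ ∧ α = min(a, b) on (0.72, 0.39) = 0.39
  α ∧ δ = min(a, b) on (0.39, 0.72) = 0.39
  (α ∧ δ) ∧ α = min(a, b) on (0.39, 0.39) = 0.39
  ¬((α ∧ δ) ∧ α) = 1 − 0.39 = 0.61
  (δ ∧ α) ∧ ¬((α ∧ δ) ∧ α) = min(a, b) on (0.39, 0.61) = 0.39
  → value = 0.3900
|0.2500 − 0.3900| = 0.140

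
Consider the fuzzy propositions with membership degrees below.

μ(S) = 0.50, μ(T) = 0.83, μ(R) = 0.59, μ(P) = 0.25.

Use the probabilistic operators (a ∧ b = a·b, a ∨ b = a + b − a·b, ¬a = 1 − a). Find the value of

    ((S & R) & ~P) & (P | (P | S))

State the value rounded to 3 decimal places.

S & R = a·b on (0.5000, 0.5900) = 0.2950
~P = 1 − 0.2500 = 0.7500
(S & R) & ~P = a·b on (0.2950, 0.7500) = 0.2213
P | S = a + b − a·b on (0.2500, 0.5000) = 0.6250
P | (P | S) = a + b − a·b on (0.2500, 0.6250) = 0.7188
((S & R) & ~P) & (P | (P | S)) = a·b on (0.2213, 0.7188) = 0.1590

0.159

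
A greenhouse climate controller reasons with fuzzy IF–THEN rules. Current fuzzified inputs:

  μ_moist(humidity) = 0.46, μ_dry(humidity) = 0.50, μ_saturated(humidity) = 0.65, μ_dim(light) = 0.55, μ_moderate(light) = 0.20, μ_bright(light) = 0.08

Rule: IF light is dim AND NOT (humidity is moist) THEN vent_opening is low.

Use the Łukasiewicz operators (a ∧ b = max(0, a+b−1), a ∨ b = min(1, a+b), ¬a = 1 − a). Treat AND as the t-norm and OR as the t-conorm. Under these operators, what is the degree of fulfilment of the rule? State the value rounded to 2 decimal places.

0.09

firing strength: dim=0.55, ¬moist=1−0.46=0.54; AND[max(0, a+b−1)] → w = 0.09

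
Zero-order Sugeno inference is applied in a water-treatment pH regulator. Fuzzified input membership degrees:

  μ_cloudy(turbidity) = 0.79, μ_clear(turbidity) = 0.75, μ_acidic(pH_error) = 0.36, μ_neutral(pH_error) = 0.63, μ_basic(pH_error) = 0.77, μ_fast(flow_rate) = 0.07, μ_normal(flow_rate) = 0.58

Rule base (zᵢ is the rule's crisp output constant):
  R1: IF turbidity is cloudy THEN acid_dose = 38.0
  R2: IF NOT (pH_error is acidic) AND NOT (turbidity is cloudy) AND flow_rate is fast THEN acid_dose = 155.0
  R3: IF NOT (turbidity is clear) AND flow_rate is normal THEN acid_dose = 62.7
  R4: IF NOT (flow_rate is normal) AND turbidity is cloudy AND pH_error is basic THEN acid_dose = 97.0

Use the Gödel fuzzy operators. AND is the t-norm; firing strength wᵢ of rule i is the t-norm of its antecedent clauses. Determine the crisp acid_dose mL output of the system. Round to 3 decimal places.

63.585

R1 (z=38.0): cloudy=0.79 → w = 0.79
R2 (z=155.0): ¬acidic=1−0.36=0.64, ¬cloudy=1−0.79=0.21, fast=0.07; AND[min(a, b)] → w = 0.07
R3 (z=62.7): ¬clear=1−0.75=0.25, normal=0.58; AND[min(a, b)] → w = 0.25
R4 (z=97.0): ¬normal=1−0.58=0.42, cloudy=0.79, basic=0.77; AND[min(a, b)] → w = 0.42
Weighted average = (0.79·38.0 + 0.07·155.0 + 0.25·62.7 + 0.42·97.0) / (0.79 + 0.07 + 0.25 + 0.42)
  = 97.2850 / 1.5300 = 63.585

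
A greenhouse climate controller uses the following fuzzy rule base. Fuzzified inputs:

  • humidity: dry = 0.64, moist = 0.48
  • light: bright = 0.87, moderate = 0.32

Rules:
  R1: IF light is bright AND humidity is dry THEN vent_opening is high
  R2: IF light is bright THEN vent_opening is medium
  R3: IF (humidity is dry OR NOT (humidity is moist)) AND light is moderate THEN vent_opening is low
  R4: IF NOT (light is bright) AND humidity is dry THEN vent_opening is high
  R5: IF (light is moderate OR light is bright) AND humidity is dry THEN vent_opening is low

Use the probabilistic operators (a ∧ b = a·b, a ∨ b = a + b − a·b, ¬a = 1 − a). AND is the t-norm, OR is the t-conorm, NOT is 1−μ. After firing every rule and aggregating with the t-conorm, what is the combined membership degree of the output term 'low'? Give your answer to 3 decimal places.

R1: bright=0.87, dry=0.64; AND[a·b] → w = 0.5568
R2: bright=0.87 → w = 0.8700
R3: (dry=0.64 OR ¬moist=1−0.48=0.52) = 0.8272; AND[a·b] with moderate=0.32 → w = 0.2647
R4: ¬bright=1−0.87=0.13, dry=0.64; AND[a·b] → w = 0.0832
R5: (moderate=0.32 OR bright=0.87) = 0.9116; AND[a·b] with dry=0.64 → w = 0.5834
Rules with consequent 'low': {R3, R5} → strengths 0.2647, 0.5834
Aggregate via t-conorm [a + b − a·b]: 0.6937

0.694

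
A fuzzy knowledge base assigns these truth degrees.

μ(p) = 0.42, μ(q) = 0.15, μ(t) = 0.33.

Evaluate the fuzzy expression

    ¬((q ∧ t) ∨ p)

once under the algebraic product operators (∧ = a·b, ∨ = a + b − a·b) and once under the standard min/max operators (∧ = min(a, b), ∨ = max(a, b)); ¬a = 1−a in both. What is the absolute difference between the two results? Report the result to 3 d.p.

0.029

Under algebraic product:
  q ∧ t = a·b on (0.1500, 0.3300) = 0.0495
  (q ∧ t) ∨ p = a + b − a·b on (0.0495, 0.4200) = 0.4487
  ¬((q ∧ t) ∨ p) = 1 − 0.4487 = 0.5513
  → value = 0.5513
Under standard min/max:
  q ∧ t = min(a, b) on (0.15, 0.33) = 0.15
  (q ∧ t) ∨ p = max(a, b) on (0.15, 0.42) = 0.42
  ¬((q ∧ t) ∨ p) = 1 − 0.42 = 0.58
  → value = 0.5800
|0.5513 − 0.5800| = 0.029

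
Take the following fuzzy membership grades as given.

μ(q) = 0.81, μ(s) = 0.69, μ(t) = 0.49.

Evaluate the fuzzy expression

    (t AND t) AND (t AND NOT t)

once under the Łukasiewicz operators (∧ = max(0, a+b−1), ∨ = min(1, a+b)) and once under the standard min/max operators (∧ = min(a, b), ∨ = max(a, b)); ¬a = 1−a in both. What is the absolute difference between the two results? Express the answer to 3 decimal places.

0.490

Under Łukasiewicz:
  t AND t = max(0, a+b−1) on (0.49, 0.49) = 0.00
  NOT t = 1 − 0.49 = 0.51
  t AND NOT t = max(0, a+b−1) on (0.49, 0.51) = 0.00
  (t AND t) AND (t AND NOT t) = max(0, a+b−1) on (0.00, 0.00) = 0.00
  → value = 0.0000
Under standard min/max:
  t AND t = min(a, b) on (0.49, 0.49) = 0.49
  NOT t = 1 − 0.49 = 0.51
  t AND NOT t = min(a, b) on (0.49, 0.51) = 0.49
  (t AND t) AND (t AND NOT t) = min(a, b) on (0.49, 0.49) = 0.49
  → value = 0.4900
|0.0000 − 0.4900| = 0.490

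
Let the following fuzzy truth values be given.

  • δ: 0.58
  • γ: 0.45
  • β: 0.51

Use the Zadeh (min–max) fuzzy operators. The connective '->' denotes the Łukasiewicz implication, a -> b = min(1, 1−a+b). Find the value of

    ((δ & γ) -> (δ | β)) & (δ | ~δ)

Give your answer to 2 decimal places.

δ & γ = min(a, b) on (0.58, 0.45) = 0.45
δ | β = max(a, b) on (0.58, 0.51) = 0.58
(δ & γ) -> (δ | β)  [Łukasiewicz: min(1, 1−a+b)] with a=0.45, b=0.58 → 1.00
~δ = 1 − 0.58 = 0.42
δ | ~δ = max(a, b) on (0.58, 0.42) = 0.58
((δ & γ) -> (δ | β)) & (δ | ~δ) = min(a, b) on (1.00, 0.58) = 0.58

0.58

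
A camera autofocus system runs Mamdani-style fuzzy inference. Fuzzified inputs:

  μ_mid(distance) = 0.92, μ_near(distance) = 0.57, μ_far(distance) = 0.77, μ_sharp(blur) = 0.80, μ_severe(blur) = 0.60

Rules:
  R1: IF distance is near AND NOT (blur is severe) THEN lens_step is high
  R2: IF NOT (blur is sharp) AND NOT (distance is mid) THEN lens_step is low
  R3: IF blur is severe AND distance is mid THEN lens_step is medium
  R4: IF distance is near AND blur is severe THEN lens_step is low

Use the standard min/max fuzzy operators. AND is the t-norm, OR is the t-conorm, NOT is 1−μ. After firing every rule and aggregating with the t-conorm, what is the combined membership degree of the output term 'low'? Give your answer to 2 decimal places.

0.57

R1: near=0.57, ¬severe=1−0.60=0.40; AND[min(a, b)] → w = 0.40
R2: ¬sharp=1−0.80=0.20, ¬mid=1−0.92=0.08; AND[min(a, b)] → w = 0.08
R3: severe=0.60, mid=0.92; AND[min(a, b)] → w = 0.60
R4: near=0.57, severe=0.60; AND[min(a, b)] → w = 0.57
Rules with consequent 'low': {R2, R4} → strengths 0.08, 0.57
Aggregate via t-conorm [max(a, b)]: 0.57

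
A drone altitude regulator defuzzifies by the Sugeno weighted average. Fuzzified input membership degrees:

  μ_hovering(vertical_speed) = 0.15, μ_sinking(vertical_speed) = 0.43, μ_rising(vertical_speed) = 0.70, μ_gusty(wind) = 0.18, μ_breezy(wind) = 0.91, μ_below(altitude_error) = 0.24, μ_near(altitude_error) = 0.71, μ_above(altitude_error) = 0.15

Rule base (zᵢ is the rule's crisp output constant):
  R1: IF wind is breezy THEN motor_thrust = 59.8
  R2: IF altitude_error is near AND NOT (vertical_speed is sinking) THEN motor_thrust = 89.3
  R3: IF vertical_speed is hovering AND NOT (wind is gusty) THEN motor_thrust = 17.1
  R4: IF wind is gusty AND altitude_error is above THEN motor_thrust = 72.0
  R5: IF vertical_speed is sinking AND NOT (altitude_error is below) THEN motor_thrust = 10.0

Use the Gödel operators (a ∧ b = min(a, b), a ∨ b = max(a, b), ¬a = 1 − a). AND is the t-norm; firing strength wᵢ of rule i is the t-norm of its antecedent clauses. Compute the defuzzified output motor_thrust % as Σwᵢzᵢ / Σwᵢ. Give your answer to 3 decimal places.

55.649

R1 (z=59.8): breezy=0.91 → w = 0.91
R2 (z=89.3): near=0.71, ¬sinking=1−0.43=0.57; AND[min(a, b)] → w = 0.57
R3 (z=17.1): hovering=0.15, ¬gusty=1−0.18=0.82; AND[min(a, b)] → w = 0.15
R4 (z=72.0): gusty=0.18, above=0.15; AND[min(a, b)] → w = 0.15
R5 (z=10.0): sinking=0.43, ¬below=1−0.24=0.76; AND[min(a, b)] → w = 0.43
Weighted average = (0.91·59.8 + 0.57·89.3 + 0.15·17.1 + 0.15·72.0 + 0.43·10.0) / (0.91 + 0.57 + 0.15 + 0.15 + 0.43)
  = 122.9840 / 2.2100 = 55.649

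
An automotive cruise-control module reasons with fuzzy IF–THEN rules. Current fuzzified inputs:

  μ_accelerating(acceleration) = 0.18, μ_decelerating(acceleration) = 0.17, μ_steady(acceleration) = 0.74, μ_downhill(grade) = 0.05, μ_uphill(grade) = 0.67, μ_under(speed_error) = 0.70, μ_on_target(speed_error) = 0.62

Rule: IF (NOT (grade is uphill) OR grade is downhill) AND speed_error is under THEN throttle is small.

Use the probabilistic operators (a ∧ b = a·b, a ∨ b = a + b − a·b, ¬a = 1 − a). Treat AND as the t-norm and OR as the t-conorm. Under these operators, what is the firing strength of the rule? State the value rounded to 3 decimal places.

firing strength: (¬uphill=1−0.67=0.33 OR downhill=0.05) = 0.3635; AND[a·b] with under=0.70 → w = 0.2544

0.254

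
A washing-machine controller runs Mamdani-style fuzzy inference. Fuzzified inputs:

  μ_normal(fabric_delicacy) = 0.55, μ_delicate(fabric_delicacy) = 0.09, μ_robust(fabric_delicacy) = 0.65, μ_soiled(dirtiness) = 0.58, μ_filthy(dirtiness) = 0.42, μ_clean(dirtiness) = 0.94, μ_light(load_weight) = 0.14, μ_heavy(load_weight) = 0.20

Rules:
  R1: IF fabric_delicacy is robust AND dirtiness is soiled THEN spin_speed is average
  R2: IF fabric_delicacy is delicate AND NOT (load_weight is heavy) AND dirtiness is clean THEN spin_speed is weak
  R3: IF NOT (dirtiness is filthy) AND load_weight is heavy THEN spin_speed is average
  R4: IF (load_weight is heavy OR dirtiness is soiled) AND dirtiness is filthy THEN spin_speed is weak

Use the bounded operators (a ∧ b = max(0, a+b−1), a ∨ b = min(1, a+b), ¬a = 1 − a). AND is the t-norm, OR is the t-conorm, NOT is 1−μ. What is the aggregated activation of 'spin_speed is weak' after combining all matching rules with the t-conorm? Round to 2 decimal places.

R1: robust=0.65, soiled=0.58; AND[max(0, a+b−1)] → w = 0.23
R2: delicate=0.09, ¬heavy=1−0.20=0.80, clean=0.94; AND[max(0, a+b−1)] → w = 0.00
R3: ¬filthy=1−0.42=0.58, heavy=0.20; AND[max(0, a+b−1)] → w = 0.00
R4: (heavy=0.20 OR soiled=0.58) = 0.78; AND[max(0, a+b−1)] with filthy=0.42 → w = 0.20
Rules with consequent 'weak': {R2, R4} → strengths 0.00, 0.20
Aggregate via t-conorm [min(1, a+b)]: 0.20

0.20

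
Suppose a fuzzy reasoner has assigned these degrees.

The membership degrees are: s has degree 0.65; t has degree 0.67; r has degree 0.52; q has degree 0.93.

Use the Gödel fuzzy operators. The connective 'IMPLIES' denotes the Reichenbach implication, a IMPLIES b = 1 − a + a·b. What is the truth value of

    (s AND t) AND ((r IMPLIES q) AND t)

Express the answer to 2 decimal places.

0.65

s AND t = min(a, b) on (0.65, 0.67) = 0.65
r IMPLIES q  [Reichenbach: 1 − a + a·b] with a=0.52, b=0.93 → 0.96
(r IMPLIES q) AND t = min(a, b) on (0.96, 0.67) = 0.67
(s AND t) AND ((r IMPLIES q) AND t) = min(a, b) on (0.65, 0.67) = 0.65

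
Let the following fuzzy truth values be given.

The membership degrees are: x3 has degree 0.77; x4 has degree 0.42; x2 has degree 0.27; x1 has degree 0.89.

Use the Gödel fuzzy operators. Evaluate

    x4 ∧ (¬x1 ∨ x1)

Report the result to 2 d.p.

0.42

¬x1 = 1 − 0.89 = 0.11
¬x1 ∨ x1 = max(a, b) on (0.11, 0.89) = 0.89
x4 ∧ (¬x1 ∨ x1) = min(a, b) on (0.42, 0.89) = 0.42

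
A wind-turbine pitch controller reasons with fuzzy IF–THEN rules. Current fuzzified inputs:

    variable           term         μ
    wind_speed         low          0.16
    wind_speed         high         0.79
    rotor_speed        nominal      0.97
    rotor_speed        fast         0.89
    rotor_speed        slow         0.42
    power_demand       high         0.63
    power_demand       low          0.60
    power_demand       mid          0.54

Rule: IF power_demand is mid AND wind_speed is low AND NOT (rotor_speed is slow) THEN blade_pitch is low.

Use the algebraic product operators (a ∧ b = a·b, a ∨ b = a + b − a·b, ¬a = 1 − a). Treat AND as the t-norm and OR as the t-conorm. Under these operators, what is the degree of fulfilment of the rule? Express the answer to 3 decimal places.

firing strength: mid=0.54, low=0.16, ¬slow=1−0.42=0.58; AND[a·b] → w = 0.0501

0.050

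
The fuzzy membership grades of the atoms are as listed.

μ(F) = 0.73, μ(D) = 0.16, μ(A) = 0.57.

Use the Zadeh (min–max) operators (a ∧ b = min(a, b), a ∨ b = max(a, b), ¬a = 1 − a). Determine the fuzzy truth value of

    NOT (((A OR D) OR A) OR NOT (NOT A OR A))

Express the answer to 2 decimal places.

0.43

A OR D = max(a, b) on (0.57, 0.16) = 0.57
(A OR D) OR A = max(a, b) on (0.57, 0.57) = 0.57
NOT A = 1 − 0.57 = 0.43
NOT A OR A = max(a, b) on (0.43, 0.57) = 0.57
NOT (NOT A OR A) = 1 − 0.57 = 0.43
((A OR D) OR A) OR NOT (NOT A OR A) = max(a, b) on (0.57, 0.43) = 0.57
NOT (((A OR D) OR A) OR NOT (NOT A OR A)) = 1 − 0.57 = 0.43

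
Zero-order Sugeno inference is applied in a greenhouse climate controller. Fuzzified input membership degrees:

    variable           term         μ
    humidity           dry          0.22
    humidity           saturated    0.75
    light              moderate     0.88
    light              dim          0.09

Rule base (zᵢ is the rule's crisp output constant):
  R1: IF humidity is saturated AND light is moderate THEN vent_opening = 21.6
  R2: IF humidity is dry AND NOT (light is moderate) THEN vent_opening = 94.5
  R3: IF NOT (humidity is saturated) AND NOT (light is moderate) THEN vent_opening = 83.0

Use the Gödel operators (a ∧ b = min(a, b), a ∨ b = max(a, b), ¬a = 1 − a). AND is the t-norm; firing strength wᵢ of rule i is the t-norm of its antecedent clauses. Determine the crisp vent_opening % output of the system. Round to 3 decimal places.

R1 (z=21.6): saturated=0.75, moderate=0.88; AND[min(a, b)] → w = 0.75
R2 (z=94.5): dry=0.22, ¬moderate=1−0.88=0.12; AND[min(a, b)] → w = 0.12
R3 (z=83.0): ¬saturated=1−0.75=0.25, ¬moderate=1−0.88=0.12; AND[min(a, b)] → w = 0.12
Weighted average = (0.75·21.6 + 0.12·94.5 + 0.12·83.0) / (0.75 + 0.12 + 0.12)
  = 37.5000 / 0.9900 = 37.879

37.879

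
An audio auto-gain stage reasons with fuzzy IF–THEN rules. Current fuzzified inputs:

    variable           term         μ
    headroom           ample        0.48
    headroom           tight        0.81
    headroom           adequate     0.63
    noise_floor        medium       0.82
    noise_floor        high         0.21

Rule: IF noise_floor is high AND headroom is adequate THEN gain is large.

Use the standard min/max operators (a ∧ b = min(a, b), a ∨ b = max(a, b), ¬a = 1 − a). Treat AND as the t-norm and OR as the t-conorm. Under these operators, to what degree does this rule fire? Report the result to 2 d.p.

0.21

firing strength: high=0.21, adequate=0.63; AND[min(a, b)] → w = 0.21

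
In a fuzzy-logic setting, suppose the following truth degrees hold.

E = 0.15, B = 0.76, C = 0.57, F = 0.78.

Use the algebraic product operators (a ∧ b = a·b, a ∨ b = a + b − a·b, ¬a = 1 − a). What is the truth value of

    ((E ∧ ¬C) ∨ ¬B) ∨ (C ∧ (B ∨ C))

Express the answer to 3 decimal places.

0.652

¬C = 1 − 0.5700 = 0.4300
E ∧ ¬C = a·b on (0.1500, 0.4300) = 0.0645
¬B = 1 − 0.7600 = 0.2400
(E ∧ ¬C) ∨ ¬B = a + b − a·b on (0.0645, 0.2400) = 0.2890
B ∨ C = a + b − a·b on (0.7600, 0.5700) = 0.8968
C ∧ (B ∨ C) = a·b on (0.5700, 0.8968) = 0.5112
((E ∧ ¬C) ∨ ¬B) ∨ (C ∧ (B ∨ C)) = a + b − a·b on (0.2890, 0.5112) = 0.6525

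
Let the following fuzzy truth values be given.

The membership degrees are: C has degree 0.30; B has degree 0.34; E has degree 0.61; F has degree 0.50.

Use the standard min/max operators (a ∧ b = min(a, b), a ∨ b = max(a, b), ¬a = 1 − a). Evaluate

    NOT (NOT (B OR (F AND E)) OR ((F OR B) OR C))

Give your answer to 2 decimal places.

F AND E = min(a, b) on (0.50, 0.61) = 0.50
B OR (F AND E) = max(a, b) on (0.34, 0.50) = 0.50
NOT (B OR (F AND E)) = 1 − 0.50 = 0.50
F OR B = max(a, b) on (0.50, 0.34) = 0.50
(F OR B) OR C = max(a, b) on (0.50, 0.30) = 0.50
NOT (B OR (F AND E)) OR ((F OR B) OR C) = max(a, b) on (0.50, 0.50) = 0.50
NOT (NOT (B OR (F AND E)) OR ((F OR B) OR C)) = 1 − 0.50 = 0.50

0.50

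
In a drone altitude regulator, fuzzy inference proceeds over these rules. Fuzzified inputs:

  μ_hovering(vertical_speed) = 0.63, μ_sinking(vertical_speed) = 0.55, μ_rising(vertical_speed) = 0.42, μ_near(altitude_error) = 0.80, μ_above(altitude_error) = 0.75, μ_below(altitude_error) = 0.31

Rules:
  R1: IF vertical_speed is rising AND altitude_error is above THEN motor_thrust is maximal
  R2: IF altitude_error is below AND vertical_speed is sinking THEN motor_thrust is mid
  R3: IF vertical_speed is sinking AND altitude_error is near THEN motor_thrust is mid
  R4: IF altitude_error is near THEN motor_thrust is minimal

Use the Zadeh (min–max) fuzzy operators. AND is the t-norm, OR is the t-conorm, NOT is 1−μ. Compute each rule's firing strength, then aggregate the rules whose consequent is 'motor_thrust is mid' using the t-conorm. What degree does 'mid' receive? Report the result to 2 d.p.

R1: rising=0.42, above=0.75; AND[min(a, b)] → w = 0.42
R2: below=0.31, sinking=0.55; AND[min(a, b)] → w = 0.31
R3: sinking=0.55, near=0.80; AND[min(a, b)] → w = 0.55
R4: near=0.80 → w = 0.80
Rules with consequent 'mid': {R2, R3} → strengths 0.31, 0.55
Aggregate via t-conorm [max(a, b)]: 0.55

0.55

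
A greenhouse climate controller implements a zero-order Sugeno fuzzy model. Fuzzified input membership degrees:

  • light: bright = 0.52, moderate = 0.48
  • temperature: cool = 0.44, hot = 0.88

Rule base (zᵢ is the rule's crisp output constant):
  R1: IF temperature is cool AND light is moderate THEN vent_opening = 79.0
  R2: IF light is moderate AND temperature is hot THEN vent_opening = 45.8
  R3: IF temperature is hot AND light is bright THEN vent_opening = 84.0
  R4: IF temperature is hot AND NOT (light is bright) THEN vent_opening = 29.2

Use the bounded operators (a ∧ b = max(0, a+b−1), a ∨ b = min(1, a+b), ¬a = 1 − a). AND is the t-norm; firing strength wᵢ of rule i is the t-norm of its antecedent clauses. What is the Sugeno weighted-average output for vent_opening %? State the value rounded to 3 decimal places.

54.107

R1 (z=79.0): cool=0.44, moderate=0.48; AND[max(0, a+b−1)] → w = 0.00
R2 (z=45.8): moderate=0.48, hot=0.88; AND[max(0, a+b−1)] → w = 0.36
R3 (z=84.0): hot=0.88, bright=0.52; AND[max(0, a+b−1)] → w = 0.40
R4 (z=29.2): hot=0.88, ¬bright=1−0.52=0.48; AND[max(0, a+b−1)] → w = 0.36
Weighted average = (0.00·79.0 + 0.36·45.8 + 0.40·84.0 + 0.36·29.2) / (0.00 + 0.36 + 0.40 + 0.36)
  = 60.6000 / 1.1200 = 54.107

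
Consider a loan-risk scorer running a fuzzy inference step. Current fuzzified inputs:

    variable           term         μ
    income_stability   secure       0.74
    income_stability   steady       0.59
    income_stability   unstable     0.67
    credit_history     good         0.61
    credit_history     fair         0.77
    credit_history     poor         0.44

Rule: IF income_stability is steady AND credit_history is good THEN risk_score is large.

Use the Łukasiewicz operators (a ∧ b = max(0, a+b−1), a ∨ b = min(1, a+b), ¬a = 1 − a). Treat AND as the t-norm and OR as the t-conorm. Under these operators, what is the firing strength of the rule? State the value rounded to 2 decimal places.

0.20

firing strength: steady=0.59, good=0.61; AND[max(0, a+b−1)] → w = 0.20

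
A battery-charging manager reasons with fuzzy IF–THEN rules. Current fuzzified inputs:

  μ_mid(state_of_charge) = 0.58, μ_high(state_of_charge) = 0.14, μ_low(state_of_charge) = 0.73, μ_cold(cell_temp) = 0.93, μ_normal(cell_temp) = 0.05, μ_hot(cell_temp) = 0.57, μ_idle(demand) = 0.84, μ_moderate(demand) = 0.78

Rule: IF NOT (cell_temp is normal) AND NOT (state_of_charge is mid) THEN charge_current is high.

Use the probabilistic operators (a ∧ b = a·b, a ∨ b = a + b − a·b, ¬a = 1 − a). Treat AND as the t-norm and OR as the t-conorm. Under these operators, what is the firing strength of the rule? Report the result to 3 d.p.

firing strength: ¬normal=1−0.05=0.95, ¬mid=1−0.58=0.42; AND[a·b] → w = 0.3990

0.399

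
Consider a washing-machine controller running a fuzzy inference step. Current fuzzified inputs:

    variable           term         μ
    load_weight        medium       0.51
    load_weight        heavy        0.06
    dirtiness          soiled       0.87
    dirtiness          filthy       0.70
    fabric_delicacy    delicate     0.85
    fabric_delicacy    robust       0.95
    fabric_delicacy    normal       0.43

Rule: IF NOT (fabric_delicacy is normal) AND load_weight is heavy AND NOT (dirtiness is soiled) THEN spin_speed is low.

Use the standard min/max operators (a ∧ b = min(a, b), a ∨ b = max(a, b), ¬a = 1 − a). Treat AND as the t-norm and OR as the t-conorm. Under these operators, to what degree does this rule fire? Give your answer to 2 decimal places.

firing strength: ¬normal=1−0.43=0.57, heavy=0.06, ¬soiled=1−0.87=0.13; AND[min(a, b)] → w = 0.06

0.06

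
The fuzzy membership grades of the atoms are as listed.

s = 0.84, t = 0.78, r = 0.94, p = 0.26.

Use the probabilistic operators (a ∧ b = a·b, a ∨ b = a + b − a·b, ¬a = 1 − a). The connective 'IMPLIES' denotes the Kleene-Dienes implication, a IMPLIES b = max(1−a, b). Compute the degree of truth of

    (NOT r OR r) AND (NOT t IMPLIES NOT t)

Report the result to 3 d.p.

NOT r = 1 − 0.9400 = 0.0600
NOT r OR r = a + b − a·b on (0.0600, 0.9400) = 0.9436
NOT t = 1 − 0.7800 = 0.2200
NOT t = 1 − 0.7800 = 0.2200
NOT t IMPLIES NOT t  [Kleene-Dienes: max(1−a, b)] with a=0.2200, b=0.2200 → 0.7800
(NOT r OR r) AND (NOT t IMPLIES NOT t) = a·b on (0.9436, 0.7800) = 0.7360

0.736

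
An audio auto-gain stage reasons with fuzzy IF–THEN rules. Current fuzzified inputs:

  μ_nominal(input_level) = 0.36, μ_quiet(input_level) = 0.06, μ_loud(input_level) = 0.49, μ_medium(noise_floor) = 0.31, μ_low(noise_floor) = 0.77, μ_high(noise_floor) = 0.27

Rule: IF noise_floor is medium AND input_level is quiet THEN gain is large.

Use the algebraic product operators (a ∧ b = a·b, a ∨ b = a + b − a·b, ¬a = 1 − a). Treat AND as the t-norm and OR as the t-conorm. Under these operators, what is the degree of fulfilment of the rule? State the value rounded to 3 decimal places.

0.019

firing strength: medium=0.31, quiet=0.06; AND[a·b] → w = 0.0186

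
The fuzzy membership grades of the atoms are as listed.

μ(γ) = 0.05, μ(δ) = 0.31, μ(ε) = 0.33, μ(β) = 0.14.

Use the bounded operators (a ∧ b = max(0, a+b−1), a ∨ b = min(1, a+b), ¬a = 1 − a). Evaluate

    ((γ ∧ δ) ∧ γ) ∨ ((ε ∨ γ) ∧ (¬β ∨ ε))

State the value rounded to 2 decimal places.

γ ∧ δ = max(0, a+b−1) on (0.05, 0.31) = 0.00
(γ ∧ δ) ∧ γ = max(0, a+b−1) on (0.00, 0.05) = 0.00
ε ∨ γ = min(1, a+b) on (0.33, 0.05) = 0.38
¬β = 1 − 0.14 = 0.86
¬β ∨ ε = min(1, a+b) on (0.86, 0.33) = 1.00
(ε ∨ γ) ∧ (¬β ∨ ε) = max(0, a+b−1) on (0.38, 1.00) = 0.38
((γ ∧ δ) ∧ γ) ∨ ((ε ∨ γ) ∧ (¬β ∨ ε)) = min(1, a+b) on (0.00, 0.38) = 0.38

0.38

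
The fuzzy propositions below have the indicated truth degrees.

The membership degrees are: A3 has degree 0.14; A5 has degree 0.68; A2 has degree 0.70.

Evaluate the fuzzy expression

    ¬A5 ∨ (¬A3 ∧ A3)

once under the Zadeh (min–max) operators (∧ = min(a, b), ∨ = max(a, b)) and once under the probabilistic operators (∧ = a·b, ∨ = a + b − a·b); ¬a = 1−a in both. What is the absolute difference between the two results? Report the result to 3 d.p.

Under Zadeh (min–max):
  ¬A5 = 1 − 0.68 = 0.32
  ¬A3 = 1 − 0.14 = 0.86
  ¬A3 ∧ A3 = min(a, b) on (0.86, 0.14) = 0.14
  ¬A5 ∨ (¬A3 ∧ A3) = max(a, b) on (0.32, 0.14) = 0.32
  → value = 0.3200
Under probabilistic:
  ¬A5 = 1 − 0.6800 = 0.3200
  ¬A3 = 1 − 0.1400 = 0.8600
  ¬A3 ∧ A3 = a·b on (0.8600, 0.1400) = 0.1204
  ¬A5 ∨ (¬A3 ∧ A3) = a + b − a·b on (0.3200, 0.1204) = 0.4019
  → value = 0.4019
|0.3200 − 0.4019| = 0.082

0.082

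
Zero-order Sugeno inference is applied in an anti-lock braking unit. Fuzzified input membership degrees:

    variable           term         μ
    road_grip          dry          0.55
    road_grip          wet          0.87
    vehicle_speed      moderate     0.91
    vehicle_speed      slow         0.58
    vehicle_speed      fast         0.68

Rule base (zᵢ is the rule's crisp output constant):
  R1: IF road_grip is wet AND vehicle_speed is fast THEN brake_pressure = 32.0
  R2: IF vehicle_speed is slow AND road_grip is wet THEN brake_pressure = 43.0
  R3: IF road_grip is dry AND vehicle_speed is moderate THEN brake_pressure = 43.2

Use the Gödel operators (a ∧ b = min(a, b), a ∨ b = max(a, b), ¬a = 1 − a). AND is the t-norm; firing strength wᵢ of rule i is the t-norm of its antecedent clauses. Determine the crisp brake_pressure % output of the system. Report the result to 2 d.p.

38.93

R1 (z=32.0): wet=0.87, fast=0.68; AND[min(a, b)] → w = 0.68
R2 (z=43.0): slow=0.58, wet=0.87; AND[min(a, b)] → w = 0.58
R3 (z=43.2): dry=0.55, moderate=0.91; AND[min(a, b)] → w = 0.55
Weighted average = (0.68·32.0 + 0.58·43.0 + 0.55·43.2) / (0.68 + 0.58 + 0.55)
  = 70.4600 / 1.8100 = 38.93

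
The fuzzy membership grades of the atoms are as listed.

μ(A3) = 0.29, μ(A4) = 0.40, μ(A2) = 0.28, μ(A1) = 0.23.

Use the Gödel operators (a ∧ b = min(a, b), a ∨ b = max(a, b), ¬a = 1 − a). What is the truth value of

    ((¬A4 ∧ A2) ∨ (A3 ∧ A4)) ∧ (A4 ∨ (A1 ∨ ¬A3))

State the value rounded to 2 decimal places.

0.29

¬A4 = 1 − 0.40 = 0.60
¬A4 ∧ A2 = min(a, b) on (0.60, 0.28) = 0.28
A3 ∧ A4 = min(a, b) on (0.29, 0.40) = 0.29
(¬A4 ∧ A2) ∨ (A3 ∧ A4) = max(a, b) on (0.28, 0.29) = 0.29
¬A3 = 1 − 0.29 = 0.71
A1 ∨ ¬A3 = max(a, b) on (0.23, 0.71) = 0.71
A4 ∨ (A1 ∨ ¬A3) = max(a, b) on (0.40, 0.71) = 0.71
((¬A4 ∧ A2) ∨ (A3 ∧ A4)) ∧ (A4 ∨ (A1 ∨ ¬A3)) = min(a, b) on (0.29, 0.71) = 0.29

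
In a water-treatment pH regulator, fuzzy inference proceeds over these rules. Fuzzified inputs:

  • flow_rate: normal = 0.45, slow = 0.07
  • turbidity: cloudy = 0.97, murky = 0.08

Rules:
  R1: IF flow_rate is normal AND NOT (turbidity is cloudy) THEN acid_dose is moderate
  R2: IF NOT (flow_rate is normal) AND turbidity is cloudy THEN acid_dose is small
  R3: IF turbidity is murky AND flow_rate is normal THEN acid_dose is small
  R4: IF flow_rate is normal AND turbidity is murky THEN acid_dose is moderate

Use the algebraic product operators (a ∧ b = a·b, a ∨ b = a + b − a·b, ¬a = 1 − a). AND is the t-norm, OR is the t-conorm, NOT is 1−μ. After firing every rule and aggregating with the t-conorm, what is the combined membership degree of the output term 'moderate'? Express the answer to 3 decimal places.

R1: normal=0.45, ¬cloudy=1−0.97=0.03; AND[a·b] → w = 0.0135
R2: ¬normal=1−0.45=0.55, cloudy=0.97; AND[a·b] → w = 0.5335
R3: murky=0.08, normal=0.45; AND[a·b] → w = 0.0360
R4: normal=0.45, murky=0.08; AND[a·b] → w = 0.0360
Rules with consequent 'moderate': {R1, R4} → strengths 0.0135, 0.0360
Aggregate via t-conorm [a + b − a·b]: 0.0490

0.049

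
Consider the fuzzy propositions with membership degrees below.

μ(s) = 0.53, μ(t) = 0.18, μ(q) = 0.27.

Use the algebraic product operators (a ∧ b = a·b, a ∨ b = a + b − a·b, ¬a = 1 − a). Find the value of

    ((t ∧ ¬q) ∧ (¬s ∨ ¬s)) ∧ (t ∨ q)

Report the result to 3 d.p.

0.038

¬q = 1 − 0.2700 = 0.7300
t ∧ ¬q = a·b on (0.1800, 0.7300) = 0.1314
¬s = 1 − 0.5300 = 0.4700
¬s = 1 − 0.5300 = 0.4700
¬s ∨ ¬s = a + b − a·b on (0.4700, 0.4700) = 0.7191
(t ∧ ¬q) ∧ (¬s ∨ ¬s) = a·b on (0.1314, 0.7191) = 0.0945
t ∨ q = a + b − a·b on (0.1800, 0.2700) = 0.4014
((t ∧ ¬q) ∧ (¬s ∨ ¬s)) ∧ (t ∨ q) = a·b on (0.0945, 0.4014) = 0.0379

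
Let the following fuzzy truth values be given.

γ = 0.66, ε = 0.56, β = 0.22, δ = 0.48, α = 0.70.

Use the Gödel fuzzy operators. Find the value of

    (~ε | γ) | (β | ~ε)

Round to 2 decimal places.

0.66

~ε = 1 − 0.56 = 0.44
~ε | γ = max(a, b) on (0.44, 0.66) = 0.66
~ε = 1 − 0.56 = 0.44
β | ~ε = max(a, b) on (0.22, 0.44) = 0.44
(~ε | γ) | (β | ~ε) = max(a, b) on (0.66, 0.44) = 0.66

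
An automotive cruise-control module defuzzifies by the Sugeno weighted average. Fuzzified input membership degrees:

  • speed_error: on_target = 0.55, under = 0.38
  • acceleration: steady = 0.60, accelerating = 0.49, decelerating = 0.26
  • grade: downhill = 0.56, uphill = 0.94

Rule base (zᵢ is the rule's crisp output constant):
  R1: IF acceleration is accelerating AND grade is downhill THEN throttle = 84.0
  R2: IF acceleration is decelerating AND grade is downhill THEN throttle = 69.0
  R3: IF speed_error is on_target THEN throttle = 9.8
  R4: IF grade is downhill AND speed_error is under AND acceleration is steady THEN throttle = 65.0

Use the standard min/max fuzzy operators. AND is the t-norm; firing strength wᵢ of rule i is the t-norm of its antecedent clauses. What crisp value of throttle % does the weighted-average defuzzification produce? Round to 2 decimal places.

53.09

R1 (z=84.0): accelerating=0.49, downhill=0.56; AND[min(a, b)] → w = 0.49
R2 (z=69.0): decelerating=0.26, downhill=0.56; AND[min(a, b)] → w = 0.26
R3 (z=9.8): on_target=0.55 → w = 0.55
R4 (z=65.0): downhill=0.56, under=0.38, steady=0.60; AND[min(a, b)] → w = 0.38
Weighted average = (0.49·84.0 + 0.26·69.0 + 0.55·9.8 + 0.38·65.0) / (0.49 + 0.26 + 0.55 + 0.38)
  = 89.1900 / 1.6800 = 53.09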